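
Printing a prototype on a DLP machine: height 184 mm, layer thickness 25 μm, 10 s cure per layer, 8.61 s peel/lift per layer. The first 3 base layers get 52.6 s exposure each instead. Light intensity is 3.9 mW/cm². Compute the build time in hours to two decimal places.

38.08 hours

Layer count = ceil(184 / 0.025) = 7360.
Base layers: 3 × (52.6 + 8.61) → 183.63 s.
Regular layers: 7357 × (10 + 8.61) → 136913.77 s.
Total = 183.63 + 136913.77 = 137097.4 s = 38.08 hours.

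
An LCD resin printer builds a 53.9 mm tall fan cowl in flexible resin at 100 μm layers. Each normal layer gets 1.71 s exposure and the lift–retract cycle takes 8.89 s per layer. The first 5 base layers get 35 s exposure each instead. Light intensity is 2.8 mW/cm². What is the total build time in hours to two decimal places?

1.63 hours

Number of layers: 53.9 / 0.1 → 539 (rounded up).
Base layers = 5 × (35 + 8.89) = 219.45 s.
Normal layers: 534 × (1.71 + 8.89) → 5660.4 s.
Total = 219.45 + 5660.4 = 5879.85 s = 1.63 hours.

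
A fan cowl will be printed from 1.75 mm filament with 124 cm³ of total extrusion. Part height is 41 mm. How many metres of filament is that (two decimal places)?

Cross-section of 1.75 mm filament: π·(1.75/2)² = 2.4053 mm².
L = 124000 mm³ / 2.4053 mm² = 51552.82 mm, i.e. 51.55 m.

51.55 m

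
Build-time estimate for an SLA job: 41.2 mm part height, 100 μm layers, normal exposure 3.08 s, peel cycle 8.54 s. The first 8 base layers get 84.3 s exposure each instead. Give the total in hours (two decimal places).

Number of layers: 41.2 / 0.1 → 412 (rounded up).
Burn-in layers = 8 × (84.3 + 8.54) = 742.72 s.
Remaining layers: 404 × (3.08 + 8.54) → 4694.48 s.
Total = 742.72 + 4694.48 = 5437.2 s = 1.51 hours.

1.51 hours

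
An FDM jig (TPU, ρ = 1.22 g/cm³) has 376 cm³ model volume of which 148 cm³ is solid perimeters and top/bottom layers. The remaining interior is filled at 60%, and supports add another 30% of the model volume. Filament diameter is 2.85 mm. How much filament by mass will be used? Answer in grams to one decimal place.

Volume inside the shell = 376 − 148 = 228 cm³.
Infill volume = 0.60 × 228 = 136.8 cm³.
Support: 0.30 × 376 → 112.8 cm³.
Deposited volume = 148 + 136.8 + 112.8 = 397.6 cm³.
Mass = 397.6 × 1.22, so 485.072 g.

485.1 g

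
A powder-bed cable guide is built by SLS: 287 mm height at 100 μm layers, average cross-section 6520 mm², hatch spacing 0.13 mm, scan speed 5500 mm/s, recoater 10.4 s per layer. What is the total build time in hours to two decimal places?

Layers = ⌈287/0.1⌉ = 2870.
Per-layer scan distance = 6520 / 0.13, so 50153.8 mm.
Scan time per layer = 50153.8 / 5500, so 9.1189 s.
Layer cycle = 9.1189 + 10.4, so 19.5189 s.
Build time = 2870 × 19.5189 = 56019.243 s = 15.56 hours.

15.56 hours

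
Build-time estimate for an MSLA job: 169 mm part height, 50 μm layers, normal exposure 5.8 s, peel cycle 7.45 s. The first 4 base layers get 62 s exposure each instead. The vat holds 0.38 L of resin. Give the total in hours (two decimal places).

12.50 hours

Number of layers: 169 / 0.05 → 3380 (rounded up).
Bottom layers = 4 × (62 + 7.45) = 277.8 s.
Normal layers = 3376 × (5.8 + 7.45), so 44732 s.
Sum: 277.8 + 44732 = 45009.8 s → 12.50 hours.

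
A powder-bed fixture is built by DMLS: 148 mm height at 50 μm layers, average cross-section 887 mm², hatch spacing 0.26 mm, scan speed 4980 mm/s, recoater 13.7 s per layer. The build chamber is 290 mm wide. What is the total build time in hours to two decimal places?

Layer count = ceil(148 / 0.05) = 2960.
Per-layer scan distance: 887 / 0.26 → 3411.5 mm.
Scan time per layer = 3411.5 / 4980 = 0.685 s.
Time per layer = 0.685 + 13.7 = 14.385 s.
Total: 2960 × 14.385 s = 42579.6 s → 11.83 hours.

11.83 hours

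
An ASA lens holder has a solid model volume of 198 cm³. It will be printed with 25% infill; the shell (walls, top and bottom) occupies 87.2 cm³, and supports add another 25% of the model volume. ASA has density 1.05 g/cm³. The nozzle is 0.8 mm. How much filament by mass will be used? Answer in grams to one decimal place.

Infill region: 198 − 87.2 → 110.8 cm³.
Infill volume: 0.25 × 110.8 → 27.7 cm³.
Support = 0.25 × 198, so 49.5 cm³.
Total printed volume = 87.2 + 27.7 + 49.5, so 164.4 cm³.
Mass = 164.4 × 1.05, so 172.62 g.

172.6 g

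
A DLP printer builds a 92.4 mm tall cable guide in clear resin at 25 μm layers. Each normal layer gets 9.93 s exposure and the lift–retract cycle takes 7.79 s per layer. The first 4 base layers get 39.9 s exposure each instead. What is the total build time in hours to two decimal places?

18.23 hours

Layers = ⌈92.4/0.025⌉ = 3696.
Bottom layers: 4 × (39.9 + 7.79) → 190.76 s.
Remaining layers = 3692 × (9.93 + 7.79), so 65422.24 s.
Total = 190.76 + 65422.24 = 65613 s = 18.23 hours.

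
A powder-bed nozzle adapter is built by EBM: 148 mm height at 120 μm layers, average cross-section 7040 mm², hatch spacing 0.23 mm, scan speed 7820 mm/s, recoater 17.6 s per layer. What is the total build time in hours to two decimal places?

7.37 hours

Layers = ⌈148/0.12⌉ = 1234.
Per-layer scan distance: 7040 / 0.23 → 30608.7 mm.
Scan time per layer: 30608.7 / 7820 → 3.9142 s.
Layer cycle = 3.9142 + 17.6, so 21.5142 s.
1234 layers × 21.5142 s/layer = 26548.5228 s, i.e. 7.37 hours.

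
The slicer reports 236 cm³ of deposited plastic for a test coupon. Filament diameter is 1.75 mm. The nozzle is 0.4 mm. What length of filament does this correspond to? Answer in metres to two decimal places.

98.12 m

Cross-section of 1.75 mm filament: π·(1.75/2)² = 2.4053 mm².
Length = 236 cm³ / 2.4053 mm² = 236000 / 2.4053 = 98116.66 mm = 98.12 m.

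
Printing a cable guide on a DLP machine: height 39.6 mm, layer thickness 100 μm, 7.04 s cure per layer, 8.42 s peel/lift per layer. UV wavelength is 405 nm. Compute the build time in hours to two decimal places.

1.70 hours

Layers = ⌈39.6/0.1⌉ = 396.
Per-layer time: 7.04 + 8.42 → 15.46 s.
Total = 396 × 15.46 = 6122.16 s = 1.70 hours.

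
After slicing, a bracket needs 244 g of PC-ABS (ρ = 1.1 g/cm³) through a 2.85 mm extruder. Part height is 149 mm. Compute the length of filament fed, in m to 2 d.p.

34.77 m

Volume = 244 g / 1.1 g·cm⁻³ = 221.8182 cm³ = 221818.2 mm³.
A = π r² = π × 1.425² = 6.3794 mm².
Length = 221818.2 / 6.3794 = 34771.01 mm = 34.77 m.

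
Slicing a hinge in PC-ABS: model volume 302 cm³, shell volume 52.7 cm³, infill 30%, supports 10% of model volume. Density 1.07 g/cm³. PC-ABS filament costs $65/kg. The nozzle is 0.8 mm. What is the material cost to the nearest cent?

Volume inside the shell = 302 − 52.7 = 249.3 cm³.
Deposited infill = 0.30 × 249.3 = 74.79 cm³.
Support: 0.10 × 302 → 30.2 cm³.
Total printed volume: 52.7 + 74.79 + 30.2 → 157.69 cm³.
Mass = 157.69 × 1.07 = 168.7283 g.
At $65/kg: 168.7283/1000 × 65 = $10.97.

$10.97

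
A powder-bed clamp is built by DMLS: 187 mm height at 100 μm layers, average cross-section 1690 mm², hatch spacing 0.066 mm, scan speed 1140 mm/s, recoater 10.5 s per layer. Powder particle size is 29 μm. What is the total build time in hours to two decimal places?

17.12 hours

Layers = ⌈187/0.1⌉ = 1870.
Scan path per layer = 1690 / 0.066 = 25606.1 mm.
Per-layer scan time = 25606.1 / 1140, so 22.4615 s.
Time per layer: 22.4615 + 10.5 → 32.9615 s.
Total: 1870 × 32.9615 s = 61638.005 s → 17.12 hours.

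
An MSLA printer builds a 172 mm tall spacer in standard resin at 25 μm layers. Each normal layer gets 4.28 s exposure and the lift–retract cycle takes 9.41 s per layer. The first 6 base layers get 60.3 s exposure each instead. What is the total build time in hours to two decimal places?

Layers = ⌈172/0.025⌉ = 6880.
Burn-in layers = 6 × (60.3 + 9.41), so 418.26 s.
Regular layers = 6874 × (4.28 + 9.41), so 94105.06 s.
Sum: 418.26 + 94105.06 = 94523.32 s → 26.26 hours.

26.26 hours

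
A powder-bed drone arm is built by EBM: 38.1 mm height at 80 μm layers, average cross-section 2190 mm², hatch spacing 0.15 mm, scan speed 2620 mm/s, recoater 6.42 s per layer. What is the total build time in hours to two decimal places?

Layer count = ceil(38.1 / 0.08) = 477.
Hatch length per layer: 2190 / 0.15 → 14600 mm.
Per-layer scan time = 14600 / 2620 = 5.5725 s.
Time per layer: 5.5725 + 6.42 → 11.9925 s.
Build time = 477 × 11.9925 = 5720.4225 s = 1.59 hours.

1.59 hours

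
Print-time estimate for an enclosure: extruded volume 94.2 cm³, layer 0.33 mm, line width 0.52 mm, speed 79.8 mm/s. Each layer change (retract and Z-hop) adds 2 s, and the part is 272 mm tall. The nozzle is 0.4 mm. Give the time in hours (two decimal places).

Bead cross-section: 0.33 × 0.52 → 0.1716 mm².
Path length: 94200 mm³ / 0.1716 mm² → 548951 mm.
Extrusion time: 548951 / 79.8 → 6879.1 s.
Layers = ⌈272/0.33⌉ = 825.
Z-hop total = 825 × 2 = 1650 s.
Altogether 6879.1 + 1650 = 8529.1 s, i.e. 2.37 hours.

2.37 hours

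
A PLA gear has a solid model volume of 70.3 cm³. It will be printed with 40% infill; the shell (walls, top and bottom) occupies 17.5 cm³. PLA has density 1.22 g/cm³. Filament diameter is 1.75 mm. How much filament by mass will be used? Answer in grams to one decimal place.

Volume inside the shell: 70.3 − 17.5 → 52.8 cm³.
Deposited infill = 0.40 × 52.8 = 21.12 cm³.
Total printed volume: 17.5 + 21.12 → 38.62 cm³.
Mass = 38.62 × 1.22, so 47.1164 g.

47.1 g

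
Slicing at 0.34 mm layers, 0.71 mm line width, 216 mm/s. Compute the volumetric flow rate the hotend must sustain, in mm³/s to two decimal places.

52.14

A = 0.34 × 0.71, so 0.2414 mm².
Volumetric flow = 216 × 0.2414 = 52.14 mm³/s.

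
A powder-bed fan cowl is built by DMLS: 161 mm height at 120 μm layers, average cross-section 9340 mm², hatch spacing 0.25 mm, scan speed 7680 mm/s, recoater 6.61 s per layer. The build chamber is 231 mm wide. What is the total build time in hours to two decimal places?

4.28 hours

Layers = ⌈161/0.12⌉ = 1342.
Hatch length per layer = 9340 / 0.25, so 37360 mm.
Laser time per layer: 37360 / 7680 → 4.8646 s.
Layer cycle = 4.8646 + 6.61, so 11.4746 s.
1342 layers × 11.4746 s/layer = 15398.9132 s, i.e. 4.28 hours.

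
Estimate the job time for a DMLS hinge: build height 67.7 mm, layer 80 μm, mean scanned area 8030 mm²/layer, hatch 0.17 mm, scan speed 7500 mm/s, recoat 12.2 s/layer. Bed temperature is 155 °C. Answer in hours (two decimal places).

4.35 hours

Number of layers: 67.7 / 0.08 → 847 (rounded up).
Hatch length per layer = 8030 / 0.17 = 47235.3 mm.
Laser time per layer = 47235.3 / 7500, so 6.298 s.
Layer cycle = 6.298 + 12.2, so 18.498 s.
Build time = 847 × 18.498 = 15667.806 s = 4.35 hours.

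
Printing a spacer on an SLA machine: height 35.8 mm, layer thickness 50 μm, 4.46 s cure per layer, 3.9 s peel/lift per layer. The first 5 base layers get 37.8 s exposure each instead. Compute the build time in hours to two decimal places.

Layers = ⌈35.8/0.05⌉ = 716.
Burn-in layers: 5 × (37.8 + 3.9) → 208.5 s.
Normal layers = 711 × (4.46 + 3.9) = 5943.96 s.
Total = 208.5 + 5943.96 = 6152.46 s = 1.71 hours.

1.71 hours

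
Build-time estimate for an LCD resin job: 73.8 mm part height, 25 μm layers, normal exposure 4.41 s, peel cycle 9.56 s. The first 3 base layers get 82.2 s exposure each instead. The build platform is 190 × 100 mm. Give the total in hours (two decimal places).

Number of layers: 73.8 / 0.025 → 2952 (rounded up).
Base layers = 3 × (82.2 + 9.56) = 275.28 s.
Remaining layers = 2949 × (4.41 + 9.56), so 41197.53 s.
Sum: 275.28 + 41197.53 = 41472.81 s → 11.52 hours.

11.52 hours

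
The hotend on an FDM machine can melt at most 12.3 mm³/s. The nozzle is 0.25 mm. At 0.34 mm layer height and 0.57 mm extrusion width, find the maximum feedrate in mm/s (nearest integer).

Bead cross-section = 0.34 × 0.57, so 0.1938 mm².
Max speed = 12.3 / 0.1938 = 63.47 ≈ 63 mm/s.

63 mm/s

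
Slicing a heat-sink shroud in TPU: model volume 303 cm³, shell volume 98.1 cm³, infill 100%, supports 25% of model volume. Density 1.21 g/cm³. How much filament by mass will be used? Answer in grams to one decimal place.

458.3 g

Infill region = 303 − 98.1 = 204.9 cm³.
Deposited infill = 1.00 × 204.9 = 204.9 cm³.
Support = 0.25 × 303 = 75.75 cm³.
Total printed volume = 98.1 + 204.9 + 75.75, so 378.75 cm³.
Mass = 378.75 × 1.21 = 458.2875 g.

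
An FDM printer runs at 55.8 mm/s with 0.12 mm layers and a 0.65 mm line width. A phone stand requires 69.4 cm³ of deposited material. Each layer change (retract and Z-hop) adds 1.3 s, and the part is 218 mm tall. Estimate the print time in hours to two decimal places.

5.09 hours

Extrusion cross-section = 0.12 × 0.65 = 0.078 mm².
Toolpath length = 69.4 cm³ / 0.078 mm² = 69400 / 0.078 = 889743.6 mm.
Time extruding: 889743.6 / 55.8 → 15945.2 s.
Layer count = ceil(218 / 0.12) = 1817.
Z-hop total = 1817 × 1.3, so 2362.1 s.
Total = 15945.2 + 2362.1 = 18307.3 s = 5.09 hours.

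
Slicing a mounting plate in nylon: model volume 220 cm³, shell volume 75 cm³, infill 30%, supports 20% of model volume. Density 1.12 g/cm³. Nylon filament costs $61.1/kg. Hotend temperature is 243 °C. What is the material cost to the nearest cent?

$11.12

Volume inside the shell = 220 − 75, so 145 cm³.
Infill volume = 0.30 × 145, so 43.5 cm³.
Support: 0.20 × 220 → 44 cm³.
Total extruded = 75 + 43.5 + 44, so 162.5 cm³.
Mass = 162.5 × 1.12 = 182 g.
At $61.1/kg: 182/1000 × 61.1 = $11.12.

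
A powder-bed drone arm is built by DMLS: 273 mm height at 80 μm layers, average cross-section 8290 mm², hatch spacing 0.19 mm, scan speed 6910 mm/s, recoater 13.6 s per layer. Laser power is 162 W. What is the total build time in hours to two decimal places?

Layer count = ceil(273 / 0.08) = 3413.
Per-layer scan distance = 8290 / 0.19, so 43631.6 mm.
Scan time per layer = 43631.6 / 6910, so 6.3143 s.
Layer cycle = 6.3143 + 13.6, so 19.9143 s.
Total: 3413 × 19.9143 s = 67967.5059 s → 18.88 hours.

18.88 hours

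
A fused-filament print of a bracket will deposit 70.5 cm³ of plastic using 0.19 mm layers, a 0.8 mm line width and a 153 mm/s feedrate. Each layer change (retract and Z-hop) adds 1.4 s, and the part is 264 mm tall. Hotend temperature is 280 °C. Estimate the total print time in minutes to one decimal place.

83.0 minutes

Line area = 0.19 × 0.8 = 0.152 mm².
Toolpath length = 70.5 cm³ / 0.152 mm² = 70500 / 0.152 = 463815.8 mm.
Extrusion time: 463815.8 / 153 → 3031.5 s.
Layer count = ceil(264 / 0.19) = 1390.
Z-hop total: 1390 × 1.4 → 1946 s.
Total = 3031.5 + 1946 = 4977.5 s = 83.0 minutes.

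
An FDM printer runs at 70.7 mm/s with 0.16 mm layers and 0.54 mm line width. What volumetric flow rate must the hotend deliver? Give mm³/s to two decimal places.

Bead cross-section = 0.16 × 0.54 = 0.0864 mm².
Q = v·A = 70.7 × 0.0864 = 6.11 mm³/s.

6.11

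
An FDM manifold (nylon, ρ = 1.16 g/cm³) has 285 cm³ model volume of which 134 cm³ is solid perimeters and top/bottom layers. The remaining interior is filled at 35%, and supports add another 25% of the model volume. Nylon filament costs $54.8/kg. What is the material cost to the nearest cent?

Volume inside the shell = 285 − 134 = 151 cm³.
Infill volume = 0.35 × 151, so 52.85 cm³.
Support = 0.25 × 285 = 71.25 cm³.
Total extruded = 134 + 52.85 + 71.25 = 258.1 cm³.
Mass = 258.1 × 1.16, so 299.396 g.
At $54.8/kg: 299.396/1000 × 54.8 = $16.41.

$16.41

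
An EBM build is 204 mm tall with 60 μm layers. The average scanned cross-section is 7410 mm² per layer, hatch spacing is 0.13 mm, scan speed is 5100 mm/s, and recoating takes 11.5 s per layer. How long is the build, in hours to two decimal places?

Number of layers: 204 / 0.06 → 3400 (rounded up).
Scan path per layer: 7410 / 0.13 → 57000 mm.
Scan time per layer = 57000 / 5100, so 11.1765 s.
Time per layer = 11.1765 + 11.5 = 22.6765 s.
Build time = 3400 × 22.6765 = 77100.1 s = 21.42 hours.

21.42 hours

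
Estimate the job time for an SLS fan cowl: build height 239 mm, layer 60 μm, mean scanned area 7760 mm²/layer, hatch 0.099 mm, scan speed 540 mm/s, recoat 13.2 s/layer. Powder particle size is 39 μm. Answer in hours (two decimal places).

Layers = ⌈239/0.06⌉ = 3984.
Hatch length per layer = 7760 / 0.099, so 78383.8 mm.
Per-layer scan time: 78383.8 / 540 → 145.1552 s.
Time per layer = 145.1552 + 13.2, so 158.3552 s.
Build time = 3984 × 158.3552 = 630887.1168 s = 175.25 hours.

175.25 hours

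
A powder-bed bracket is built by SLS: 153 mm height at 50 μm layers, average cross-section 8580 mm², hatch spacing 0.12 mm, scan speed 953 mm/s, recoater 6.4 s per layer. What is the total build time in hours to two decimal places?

69.21 hours

Number of layers: 153 / 0.05 → 3060 (rounded up).
Per-layer scan distance: 8580 / 0.12 → 71500 mm.
Laser time per layer: 71500 / 953 → 75.0262 s.
Layer cycle = 75.0262 + 6.4, so 81.4262 s.
Total: 3060 × 81.4262 s = 249164.172 s → 69.21 hours.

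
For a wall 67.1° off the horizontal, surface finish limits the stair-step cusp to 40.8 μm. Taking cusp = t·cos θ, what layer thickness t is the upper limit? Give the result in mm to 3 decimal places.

0.105 mm

cos(67.1°) = 0.3891; t_max = 0.0408/0.3891 = 0.105 mm.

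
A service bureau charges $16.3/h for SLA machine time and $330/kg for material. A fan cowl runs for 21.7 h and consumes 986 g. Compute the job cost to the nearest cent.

Machine-time cost = 16.3 × 21.7, so $353.71.
Material cost: 330 × 986/1000 → $325.38.
Job cost: 353.71 + 325.38 = $679.09.

$679.09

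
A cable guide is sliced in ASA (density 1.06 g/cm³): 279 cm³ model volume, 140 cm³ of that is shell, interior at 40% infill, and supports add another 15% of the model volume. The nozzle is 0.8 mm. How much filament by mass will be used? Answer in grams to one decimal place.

Infill region = 279 − 140 = 139 cm³.
Deposited infill: 0.40 × 139 → 55.6 cm³.
Support = 0.15 × 279, so 41.85 cm³.
Total extruded: 140 + 55.6 + 41.85 → 237.45 cm³.
Mass: 237.45 × 1.06 → 251.697 g.

251.7 g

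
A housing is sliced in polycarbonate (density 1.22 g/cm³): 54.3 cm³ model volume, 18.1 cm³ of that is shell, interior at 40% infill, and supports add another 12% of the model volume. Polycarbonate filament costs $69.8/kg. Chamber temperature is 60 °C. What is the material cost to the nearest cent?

$3.33

Volume inside the shell = 54.3 − 18.1 = 36.2 cm³.
Deposited infill = 0.40 × 36.2 = 14.48 cm³.
Support: 0.12 × 54.3 → 6.516 cm³.
Deposited volume: 18.1 + 14.48 + 6.516 → 39.096 cm³.
Mass = 39.096 × 1.22 = 47.69712 g.
At $69.8/kg: 47.69712/1000 × 69.8 = $3.33.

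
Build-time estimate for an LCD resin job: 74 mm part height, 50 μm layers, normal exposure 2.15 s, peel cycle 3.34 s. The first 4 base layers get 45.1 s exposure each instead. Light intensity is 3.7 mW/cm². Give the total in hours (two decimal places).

2.30 hours

Layers = ⌈74/0.05⌉ = 1480.
Base layers: 4 × (45.1 + 3.34) → 193.76 s.
Normal layers: 1476 × (2.15 + 3.34) → 8103.24 s.
Total = 193.76 + 8103.24 = 8297 s = 2.30 hours.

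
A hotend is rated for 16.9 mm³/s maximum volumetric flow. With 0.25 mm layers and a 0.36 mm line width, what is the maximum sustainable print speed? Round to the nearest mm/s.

Extrusion cross-section = 0.25 × 0.36, so 0.09 mm².
Max speed = 16.9 / 0.09 = 187.78 ≈ 188 mm/s.

188 mm/s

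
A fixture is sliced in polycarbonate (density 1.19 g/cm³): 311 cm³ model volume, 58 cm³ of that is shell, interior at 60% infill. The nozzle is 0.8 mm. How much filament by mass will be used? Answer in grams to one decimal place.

249.7 g

Volume inside the shell: 311 − 58 → 253 cm³.
Deposited infill = 0.60 × 253, so 151.8 cm³.
Deposited volume: 58 + 151.8 → 209.8 cm³.
Mass = 209.8 × 1.19 = 249.662 g.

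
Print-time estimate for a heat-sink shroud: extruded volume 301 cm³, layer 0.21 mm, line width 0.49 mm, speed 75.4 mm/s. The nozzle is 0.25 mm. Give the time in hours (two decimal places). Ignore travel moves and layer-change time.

Bead cross-section = 0.21 × 0.49, so 0.1029 mm².
Total extruded path = 301000/0.1029 = 2925170.1 mm.
Time extruding = 2925170.1 / 75.4, so 38795.4 s.
38795.4 s = 10.78 hours.

10.78 hours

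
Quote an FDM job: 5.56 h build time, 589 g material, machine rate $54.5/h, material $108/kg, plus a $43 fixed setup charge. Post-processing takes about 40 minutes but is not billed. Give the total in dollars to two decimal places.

$409.63

Machine cost = 54.5 × 5.56, so $303.02.
Material charge: 108 × 589/1000 → $63.612.
Adding setup: 303.02 + 63.612 + 43 → 409.632 ≈ $409.63.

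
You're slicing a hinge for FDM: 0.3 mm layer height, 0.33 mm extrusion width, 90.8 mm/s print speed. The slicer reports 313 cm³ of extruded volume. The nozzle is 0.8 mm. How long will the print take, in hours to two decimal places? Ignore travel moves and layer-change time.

9.67 hours

Extrusion cross-section: 0.3 × 0.33 → 0.099 mm².
Path length: 313000 mm³ / 0.099 mm² → 3161616.2 mm.
Print-move time = 3161616.2 / 90.8, so 34819.6 s.
That's 34819.6 s → 9.67 hours.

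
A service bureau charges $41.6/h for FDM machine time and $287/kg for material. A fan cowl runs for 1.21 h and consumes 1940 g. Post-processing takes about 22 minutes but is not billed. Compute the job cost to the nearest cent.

$607.12

Machine-time cost = 41.6 × 1.21 = $50.336.
Feedstock cost = 287 × 1940/1000, so $556.78.
Job cost: 50.336 + 556.78 = 607.116 ≈ $607.12.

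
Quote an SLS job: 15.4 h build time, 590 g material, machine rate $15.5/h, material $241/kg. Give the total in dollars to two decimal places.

$380.89

Machine-time cost = 15.5 × 15.4 = $238.70.
Material charge = 241 × 590/1000, so $142.19.
Job cost: 238.70 + 142.19 = $380.89.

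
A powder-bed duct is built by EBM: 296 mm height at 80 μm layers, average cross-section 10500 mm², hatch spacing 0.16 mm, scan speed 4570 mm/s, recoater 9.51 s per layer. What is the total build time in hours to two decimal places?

24.53 hours

Number of layers: 296 / 0.08 → 3700 (rounded up).
Hatch length per layer = 10500 / 0.16 = 65625 mm.
Beam time per layer = 65625 / 4570, so 14.36 s.
Time per layer: 14.36 + 9.51 → 23.87 s.
Total: 3700 × 23.87 s = 88319 s → 24.53 hours.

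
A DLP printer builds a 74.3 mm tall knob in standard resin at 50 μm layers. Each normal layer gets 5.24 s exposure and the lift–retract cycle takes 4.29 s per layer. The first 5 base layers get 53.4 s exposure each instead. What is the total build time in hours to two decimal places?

4.00 hours

Layer count = ceil(74.3 / 0.05) = 1486.
Base layers: 5 × (53.4 + 4.29) → 288.45 s.
Remaining layers: 1481 × (5.24 + 4.29) → 14113.93 s.
Sum: 288.45 + 14113.93 = 14402.38 s → 4.00 hours.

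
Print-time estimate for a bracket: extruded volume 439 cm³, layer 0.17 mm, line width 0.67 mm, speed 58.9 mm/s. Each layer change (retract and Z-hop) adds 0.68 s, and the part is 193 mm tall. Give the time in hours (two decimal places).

Extrusion cross-section = 0.17 × 0.67 = 0.1139 mm².
Path length: 439000 mm³ / 0.1139 mm² → 3854258.1 mm.
Print-move time: 3854258.1 / 58.9 → 65437.3 s.
Layers = ⌈193/0.17⌉ = 1136.
Z-hop total: 1136 × 0.68 → 772.48 s.
Total = 65437.3 + 772.48 = 66209.78 s = 18.39 hours.

18.39 hours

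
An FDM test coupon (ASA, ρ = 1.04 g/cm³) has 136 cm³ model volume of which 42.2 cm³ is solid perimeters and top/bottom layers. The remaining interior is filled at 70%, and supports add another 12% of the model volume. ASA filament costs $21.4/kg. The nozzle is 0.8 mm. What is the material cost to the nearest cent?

Volume inside the shell: 136 − 42.2 → 93.8 cm³.
Infill volume = 0.70 × 93.8 = 65.66 cm³.
Support = 0.12 × 136, so 16.32 cm³.
Total printed volume = 42.2 + 65.66 + 16.32 = 124.18 cm³.
Mass = 124.18 × 1.04 = 129.1472 g.
At $21.4/kg: 129.1472/1000 × 21.4 = $2.76.

$2.76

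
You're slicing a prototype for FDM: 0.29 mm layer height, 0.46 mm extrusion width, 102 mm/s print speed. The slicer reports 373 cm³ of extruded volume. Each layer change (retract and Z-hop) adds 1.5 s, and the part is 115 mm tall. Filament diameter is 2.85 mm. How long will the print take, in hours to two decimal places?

Line area = 0.29 × 0.46, so 0.1334 mm².
Total extruded path = 373000/0.1334 = 2796101.9 mm.
Extrusion time = 2796101.9 / 102, so 27412.8 s.
Layer count = ceil(115 / 0.29) = 397.
Non-print overhead = 397 × 1.5 = 595.5 s.
Total = 27412.8 + 595.5 = 28008.3 s = 7.78 hours.

7.78 hours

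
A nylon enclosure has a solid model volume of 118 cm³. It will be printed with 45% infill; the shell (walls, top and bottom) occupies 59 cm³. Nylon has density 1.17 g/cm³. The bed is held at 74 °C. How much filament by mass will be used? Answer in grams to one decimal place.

100.1 g

Interior volume = 118 − 59 = 59 cm³.
Deposited infill: 0.45 × 59 → 26.55 cm³.
Total extruded = 59 + 26.55 = 85.55 cm³.
Mass = 85.55 × 1.17 = 100.0935 g.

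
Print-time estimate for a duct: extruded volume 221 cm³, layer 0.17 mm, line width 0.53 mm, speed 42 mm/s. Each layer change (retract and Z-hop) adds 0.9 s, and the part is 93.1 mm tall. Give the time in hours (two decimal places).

Bead cross-section = 0.17 × 0.53, so 0.0901 mm².
Path length: 221000 mm³ / 0.0901 mm² → 2452830.2 mm.
Time extruding: 2452830.2 / 42 → 58400.7 s.
Layers = ⌈93.1/0.17⌉ = 548.
Layer-change overhead = 548 × 0.9, so 493.2 s.
Total = 58400.7 + 493.2 = 58893.9 s = 16.36 hours.

16.36 hours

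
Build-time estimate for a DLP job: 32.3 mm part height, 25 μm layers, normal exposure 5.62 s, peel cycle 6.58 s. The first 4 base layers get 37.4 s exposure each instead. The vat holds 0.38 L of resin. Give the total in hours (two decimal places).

4.41 hours

Layers = ⌈32.3/0.025⌉ = 1292.
Base layers = 4 × (37.4 + 6.58), so 175.92 s.
Regular layers = 1288 × (5.62 + 6.58), so 15713.6 s.
Sum: 175.92 + 15713.6 = 15889.52 s → 4.41 hours.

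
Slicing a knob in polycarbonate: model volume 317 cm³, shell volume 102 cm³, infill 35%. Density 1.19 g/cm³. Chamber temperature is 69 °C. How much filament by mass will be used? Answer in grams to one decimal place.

Infill region = 317 − 102 = 215 cm³.
Infill volume = 0.35 × 215, so 75.25 cm³.
Deposited volume: 102 + 75.25 → 177.25 cm³.
Mass: 177.25 × 1.19 → 210.9275 g.

210.9 g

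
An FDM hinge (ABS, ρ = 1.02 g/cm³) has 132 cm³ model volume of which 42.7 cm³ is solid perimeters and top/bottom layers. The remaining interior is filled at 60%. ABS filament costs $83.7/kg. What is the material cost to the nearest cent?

Infill region = 132 − 42.7 = 89.3 cm³.
Infill deposited = 0.60 × 89.3 = 53.58 cm³.
Total printed volume: 42.7 + 53.58 → 96.28 cm³.
Mass: 96.28 × 1.02 → 98.2056 g.
Cost = 98.2056 g / 1000 × $83.7/kg = $8.22.

$8.22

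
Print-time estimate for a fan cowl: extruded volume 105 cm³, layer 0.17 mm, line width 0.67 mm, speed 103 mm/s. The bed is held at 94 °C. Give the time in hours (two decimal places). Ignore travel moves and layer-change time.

Extrusion cross-section = 0.17 × 0.67 = 0.1139 mm².
Total extruded path = 105000/0.1139 = 921861.3 mm.
Extrusion time = 921861.3 / 103, so 8950.1 s.
That's 8950.1 s → 2.49 hours.

2.49 hours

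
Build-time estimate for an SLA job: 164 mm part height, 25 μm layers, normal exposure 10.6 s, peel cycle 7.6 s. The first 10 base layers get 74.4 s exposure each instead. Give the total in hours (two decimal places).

33.34 hours

Number of layers: 164 / 0.025 → 6560 (rounded up).
Base layers = 10 × (74.4 + 7.6) = 820 s.
Regular layers = 6550 × (10.6 + 7.6), so 119210 s.
Total = 820 + 119210 = 120030 s = 33.34 hours.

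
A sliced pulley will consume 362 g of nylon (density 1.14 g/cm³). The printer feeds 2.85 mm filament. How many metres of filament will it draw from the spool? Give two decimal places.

Extruded volume: 362/1.14 = 317.5439 cm³ (317543.9 mm³).
Filament cross-section = π × (2.85/2)² = 6.3794 mm².
L = V/A = 317543.9/6.3794 = 49776.45 mm → 49.78 m.

49.78 m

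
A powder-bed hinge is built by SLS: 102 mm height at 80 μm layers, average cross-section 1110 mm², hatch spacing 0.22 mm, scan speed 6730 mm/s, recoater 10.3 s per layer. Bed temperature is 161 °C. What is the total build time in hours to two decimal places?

3.91 hours

Layers = ⌈102/0.08⌉ = 1275.
Per-layer scan distance = 1110 / 0.22, so 5045.5 mm.
Laser time per layer = 5045.5 / 6730, so 0.7497 s.
Per-layer time = 0.7497 + 10.3, so 11.0497 s.
Total: 1275 × 11.0497 s = 14088.3675 s → 3.91 hours.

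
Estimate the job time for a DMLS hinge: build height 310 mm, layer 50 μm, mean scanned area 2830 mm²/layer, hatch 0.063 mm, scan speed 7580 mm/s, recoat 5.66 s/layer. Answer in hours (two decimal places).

Layers = ⌈310/0.05⌉ = 6200.
Scan path per layer = 2830 / 0.063, so 44920.6 mm.
Laser time per layer: 44920.6 / 7580 → 5.9262 s.
Time per layer = 5.9262 + 5.66 = 11.5862 s.
6200 layers × 11.5862 s/layer = 71834.44 s, i.e. 19.95 hours.

19.95 hours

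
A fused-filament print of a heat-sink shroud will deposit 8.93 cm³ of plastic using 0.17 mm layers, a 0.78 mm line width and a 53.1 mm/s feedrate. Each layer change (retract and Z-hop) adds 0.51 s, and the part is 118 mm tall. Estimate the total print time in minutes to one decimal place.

Extrusion cross-section = 0.17 × 0.78, so 0.1326 mm².
Toolpath length = 8.93 cm³ / 0.1326 mm² = 8930 / 0.1326 = 67345.4 mm.
Extrusion time = 67345.4 / 53.1, so 1268.3 s.
Number of layers: 118 / 0.17 → 695 (rounded up).
Non-print overhead: 695 × 0.51 → 354.45 s.
Total = 1268.3 + 354.45 = 1622.75 s = 27.0 minutes.

27.0 minutes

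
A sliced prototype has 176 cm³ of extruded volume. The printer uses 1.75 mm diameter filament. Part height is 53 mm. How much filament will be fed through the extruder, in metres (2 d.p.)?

73.17 m

A = π r² = π × 0.875² = 2.4053 mm².
L = 176000 mm³ / 2.4053 mm² = 73171.75 mm, i.e. 73.17 m.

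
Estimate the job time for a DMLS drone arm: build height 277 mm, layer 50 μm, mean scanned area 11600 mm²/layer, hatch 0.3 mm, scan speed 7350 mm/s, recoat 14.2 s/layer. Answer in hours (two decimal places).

Layers = ⌈277/0.05⌉ = 5540.
Scan path per layer = 11600 / 0.3, so 38666.7 mm.
Laser time per layer = 38666.7 / 7350, so 5.2608 s.
Layer cycle: 5.2608 + 14.2 → 19.4608 s.
5540 layers × 19.4608 s/layer = 107812.832 s, i.e. 29.95 hours.

29.95 hours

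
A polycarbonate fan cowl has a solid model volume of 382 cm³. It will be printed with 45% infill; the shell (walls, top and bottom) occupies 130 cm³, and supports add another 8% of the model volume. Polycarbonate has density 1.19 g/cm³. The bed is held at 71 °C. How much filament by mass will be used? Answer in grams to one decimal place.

326.0 g

Interior volume = 382 − 130, so 252 cm³.
Deposited infill = 0.45 × 252, so 113.4 cm³.
Support: 0.08 × 382 → 30.56 cm³.
Total extruded = 130 + 113.4 + 30.56 = 273.96 cm³.
Mass: 273.96 × 1.19 → 326.0124 g.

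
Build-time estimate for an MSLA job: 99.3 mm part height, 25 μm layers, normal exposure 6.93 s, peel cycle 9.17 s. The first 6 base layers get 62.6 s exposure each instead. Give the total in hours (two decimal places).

17.86 hours

Layer count = ceil(99.3 / 0.025) = 3972.
Burn-in layers = 6 × (62.6 + 9.17), so 430.62 s.
Normal layers = 3966 × (6.93 + 9.17) = 63852.6 s.
Total = 430.62 + 63852.6 = 64283.22 s = 17.86 hours.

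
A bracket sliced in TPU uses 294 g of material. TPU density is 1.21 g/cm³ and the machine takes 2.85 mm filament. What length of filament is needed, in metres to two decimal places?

Volume = 294 g / 1.21 g·cm⁻³ = 242.9752 cm³ = 242975.2 mm³.
Cross-section of 2.85 mm filament: π·(2.85/2)² = 6.3794 mm².
Length = 242975.2 / 6.3794 = 38087.47 mm = 38.09 m.

38.09 m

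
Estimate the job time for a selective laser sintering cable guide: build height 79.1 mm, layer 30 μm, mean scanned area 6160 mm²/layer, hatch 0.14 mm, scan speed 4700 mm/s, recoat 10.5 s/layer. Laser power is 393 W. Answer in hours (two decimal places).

14.55 hours

Layers = ⌈79.1/0.03⌉ = 2637.
Hatch length per layer: 6160 / 0.14 → 44000 mm.
Laser time per layer = 44000 / 4700, so 9.3617 s.
Per-layer time = 9.3617 + 10.5 = 19.8617 s.
Total: 2637 × 19.8617 s = 52375.3029 s → 14.55 hours.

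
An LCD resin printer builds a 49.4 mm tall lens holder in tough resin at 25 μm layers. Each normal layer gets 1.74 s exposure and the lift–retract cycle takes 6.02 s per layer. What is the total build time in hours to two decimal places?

Number of layers: 49.4 / 0.025 → 1976 (rounded up).
Per-layer time = 1.74 + 6.02, so 7.76 s.
Build time: 1976 × 7.76 s = 15333.76 s, i.e. 4.26 hours.

4.26 hours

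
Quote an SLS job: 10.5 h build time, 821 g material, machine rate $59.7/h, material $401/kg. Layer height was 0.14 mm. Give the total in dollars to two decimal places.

Time charge: 59.7 × 10.5 → $626.85.
Material charge = 401 × 821/1000, so $329.221.
Total = 626.85 + 329.221 = 956.071 ≈ $956.07.

$956.07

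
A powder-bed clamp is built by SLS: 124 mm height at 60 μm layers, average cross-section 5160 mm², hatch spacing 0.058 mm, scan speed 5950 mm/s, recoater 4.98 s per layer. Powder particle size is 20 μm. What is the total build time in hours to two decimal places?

11.44 hours

Number of layers: 124 / 0.06 → 2067 (rounded up).
Per-layer scan distance = 5160 / 0.058 = 88965.5 mm.
Per-layer scan time = 88965.5 / 5950, so 14.9522 s.
Layer cycle: 14.9522 + 4.98 → 19.9322 s.
Build time = 2067 × 19.9322 = 41199.8574 s = 11.44 hours.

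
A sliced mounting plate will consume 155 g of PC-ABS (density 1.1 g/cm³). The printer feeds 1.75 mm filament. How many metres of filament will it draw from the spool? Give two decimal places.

58.58 m

Extruded volume: 155/1.1 = 140.9091 cm³ (140909.1 mm³).
A = π r² = π × 0.875² = 2.4053 mm².
L = V/A = 140909.1/2.4053 = 58582.75 mm → 58.58 m.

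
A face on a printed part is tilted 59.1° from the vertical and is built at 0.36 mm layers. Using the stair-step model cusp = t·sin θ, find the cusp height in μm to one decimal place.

sin(59.1°) = 0.8581, so cusp = 0.36 × 0.8581 = 0.308916 mm → 308.9 μm.

308.9 μm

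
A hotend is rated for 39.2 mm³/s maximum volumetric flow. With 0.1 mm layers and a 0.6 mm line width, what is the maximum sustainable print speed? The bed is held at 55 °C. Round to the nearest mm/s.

653 mm/s

A: 0.1 × 0.6 → 0.06 mm².
v_max = Q/A = 39.2/0.06 = 653.33 mm/s → 653 mm/s.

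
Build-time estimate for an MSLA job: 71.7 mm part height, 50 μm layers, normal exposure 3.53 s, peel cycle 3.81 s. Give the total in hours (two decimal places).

2.92 hours

Number of layers: 71.7 / 0.05 → 1434 (rounded up).
Cycle time = 3.53 + 3.81, so 7.34 s.
Build time: 1434 × 7.34 s = 10525.56 s, i.e. 2.92 hours.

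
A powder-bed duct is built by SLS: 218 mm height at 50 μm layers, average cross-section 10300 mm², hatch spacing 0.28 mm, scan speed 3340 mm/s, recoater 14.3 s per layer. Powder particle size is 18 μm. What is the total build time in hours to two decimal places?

Layers = ⌈218/0.05⌉ = 4360.
Hatch length per layer: 10300 / 0.28 → 36785.7 mm.
Laser time per layer: 36785.7 / 3340 → 11.0137 s.
Per-layer time = 11.0137 + 14.3 = 25.3137 s.
Build time = 4360 × 25.3137 = 110367.732 s = 30.66 hours.

30.66 hours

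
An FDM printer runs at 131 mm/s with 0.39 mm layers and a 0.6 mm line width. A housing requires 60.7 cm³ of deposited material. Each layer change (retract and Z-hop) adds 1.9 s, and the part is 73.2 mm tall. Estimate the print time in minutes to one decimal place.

Line area = 0.39 × 0.6, so 0.234 mm².
Total extruded path = 60700/0.234 = 259401.7 mm.
Extrusion time = 259401.7 / 131, so 1980.2 s.
Number of layers: 73.2 / 0.39 → 188 (rounded up).
Layer-change overhead = 188 × 1.9, so 357.2 s.
Total = 1980.2 + 357.2 = 2337.4 s = 39.0 minutes.

39.0 minutes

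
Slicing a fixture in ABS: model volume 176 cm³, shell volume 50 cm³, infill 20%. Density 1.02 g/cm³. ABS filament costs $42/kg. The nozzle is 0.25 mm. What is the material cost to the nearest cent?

Interior volume = 176 − 50 = 126 cm³.
Infill volume: 0.20 × 126 → 25.2 cm³.
Total printed volume: 50 + 25.2 → 75.2 cm³.
Mass: 75.2 × 1.02 → 76.704 g.
At $42/kg: 76.704/1000 × 42 = $3.22.

$3.22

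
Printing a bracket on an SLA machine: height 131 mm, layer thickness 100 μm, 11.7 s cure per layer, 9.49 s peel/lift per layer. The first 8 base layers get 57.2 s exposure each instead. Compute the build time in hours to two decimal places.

7.81 hours

Layers = ⌈131/0.1⌉ = 1310.
Base layers = 8 × (57.2 + 9.49), so 533.52 s.
Remaining layers = 1302 × (11.7 + 9.49), so 27589.38 s.
Total = 533.52 + 27589.38 = 28122.9 s = 7.81 hours.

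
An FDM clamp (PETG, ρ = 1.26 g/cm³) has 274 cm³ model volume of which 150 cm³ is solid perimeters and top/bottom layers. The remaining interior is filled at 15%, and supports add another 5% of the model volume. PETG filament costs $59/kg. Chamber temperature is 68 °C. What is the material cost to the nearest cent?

Interior volume = 274 − 150, so 124 cm³.
Infill volume = 0.15 × 124 = 18.6 cm³.
Support = 0.05 × 274, so 13.7 cm³.
Deposited volume = 150 + 18.6 + 13.7, so 182.3 cm³.
Mass = 182.3 × 1.26 = 229.698 g.
Cost = 229.698 g / 1000 × $59/kg = $13.55.

$13.55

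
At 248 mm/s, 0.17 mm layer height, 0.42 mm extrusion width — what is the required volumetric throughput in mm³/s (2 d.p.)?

A = 0.17 × 0.42, so 0.0714 mm².
Q = v·A = 248 × 0.0714 = 17.71 mm³/s.

17.71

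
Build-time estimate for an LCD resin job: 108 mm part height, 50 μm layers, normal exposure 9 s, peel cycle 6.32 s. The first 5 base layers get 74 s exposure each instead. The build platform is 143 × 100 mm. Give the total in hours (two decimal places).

Layers = ⌈108/0.05⌉ = 2160.
Base layers = 5 × (74 + 6.32), so 401.6 s.
Remaining layers: 2155 × (9 + 6.32) → 33014.6 s.
Sum: 401.6 + 33014.6 = 33416.2 s → 9.28 hours.

9.28 hours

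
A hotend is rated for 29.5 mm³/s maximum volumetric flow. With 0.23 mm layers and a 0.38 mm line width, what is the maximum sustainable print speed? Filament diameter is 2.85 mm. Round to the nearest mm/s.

338 mm/s

Bead cross-section: 0.23 × 0.38 → 0.0874 mm².
v_max = Q/A = 29.5/0.0874 = 337.53 mm/s → 338 mm/s.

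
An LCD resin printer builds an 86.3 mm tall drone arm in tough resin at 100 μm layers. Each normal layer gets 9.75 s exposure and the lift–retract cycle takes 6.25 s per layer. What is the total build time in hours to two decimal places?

3.84 hours

Layers = ⌈86.3/0.1⌉ = 863.
Each layer takes = 9.75 + 6.25 = 16 s.
Total = 863 × 16 = 13808 s = 3.84 hours.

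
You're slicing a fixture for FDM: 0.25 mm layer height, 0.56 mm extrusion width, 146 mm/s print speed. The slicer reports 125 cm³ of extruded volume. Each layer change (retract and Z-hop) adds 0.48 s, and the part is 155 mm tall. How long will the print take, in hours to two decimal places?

Extrusion cross-section = 0.25 × 0.56 = 0.14 mm².
Total extruded path = 125000/0.14 = 892857.1 mm.
Extrusion time: 892857.1 / 146 → 6115.5 s.
Layers = ⌈155/0.25⌉ = 620.
Z-hop total = 620 × 0.48 = 297.6 s.
Total = 6115.5 + 297.6 = 6413.1 s = 1.78 hours.

1.78 hours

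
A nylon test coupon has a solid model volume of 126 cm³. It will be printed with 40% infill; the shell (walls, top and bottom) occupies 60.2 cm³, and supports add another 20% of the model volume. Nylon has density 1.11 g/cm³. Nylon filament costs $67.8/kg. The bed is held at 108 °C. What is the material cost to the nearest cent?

Interior volume: 126 − 60.2 → 65.8 cm³.
Infill deposited: 0.40 × 65.8 → 26.32 cm³.
Support = 0.20 × 126 = 25.2 cm³.
Total printed volume: 60.2 + 26.32 + 25.2 → 111.72 cm³.
Mass = 111.72 × 1.11, so 124.0092 g.
Cost = 124.0092 g / 1000 × $67.8/kg = $8.41.

$8.41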